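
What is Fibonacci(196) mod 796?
795

Matrix identity: Q^n = [[F_(n+1), F_n], [F_n, F_(n-1)]] with Q = [[1,1],[1,0]].
n = 196 = 11000100₂. Square-and-multiply, entries mod 796:
Q^1 = [[1,1],[1,0]]
Q^3 = (Q^1)²·Q = [[3,2],[2,1]]
Q^6 = (Q^3)² = [[13,8],[8,5]]
Q^12 = (Q^6)² = [[233,144],[144,89]]
Q^24 = (Q^12)² = [[201,200],[200,1]]
Q^49 = (Q^24)²·Q = [[605,5],[5,600]]
Q^98 = (Q^49)² = [[686,453],[453,233]]
Q^196 = (Q^98)² = [[1,795],[795,2]]
F_196 mod 796 = Q^196[0][1] = 795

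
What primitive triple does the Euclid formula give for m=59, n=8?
(3417, 944, 3545)

Euclid's formula: a = m² - n², b = 2mn, c = m² + n²
m = 59, n = 8
a = 59² - 8² = 3481 - 64 = 3417
b = 2 × 59 × 8 = 944
c = 59² + 8² = 3481 + 64 = 3545
Verification: 3417² + 944² = 11675889 + 891136 = 12567025 = 3545² ✓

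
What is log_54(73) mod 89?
52

Baby-step giant-step with step n = ⌈√89⌉ = 10.
Baby steps 54^j mod 89 (j:value) for j=0..9: 0:1, 1:54, 2:68, 3:23, 4:85, 5:51, 6:84, 7:86, 8:16, 9:63.
Giant-step multiplier: 54^(-10) ≡ 54^(88-10) = 54^78 ≡ 49 (mod 89).
Giant steps γ_i = 73·49^i mod 89: γ_0=73, γ_1=17, γ_2=32, γ_3=55, γ_4=25, γ_5=68 (in table at j=2).
x = i·n + j = 5·10 + 2 = 52.
Check: 54^52 ≡ 73 (mod 89).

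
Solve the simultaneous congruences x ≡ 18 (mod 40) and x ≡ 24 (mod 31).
458

Using Chinese Remainder Theorem:
M = 40 × 31 = 1240
M1 = 31, M2 = 40
y1 = 31^(-1) mod 40 = 31
y2 = 40^(-1) mod 31 = 7
x = (18×31×31 + 24×40×7) mod 1240 = 458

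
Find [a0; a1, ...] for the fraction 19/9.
[2; 9]

Euclidean algorithm steps:
19 = 2 × 9 + 1
9 = 9 × 1 + 0
Continued fraction: [2; 9]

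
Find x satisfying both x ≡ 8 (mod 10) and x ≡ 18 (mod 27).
18

Using Chinese Remainder Theorem:
M = 10 × 27 = 270
M1 = 27, M2 = 10
y1 = 27^(-1) mod 10 = 3
y2 = 10^(-1) mod 27 = 19
x = (8×27×3 + 18×10×19) mod 270 = 18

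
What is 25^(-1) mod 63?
58

gcd(25, 63) = 1, so the inverse exists.
Extended Euclidean algorithm on (63, 25):
63 = 2 × 25 + 13  ⟹  13 = (1)·63 + (-2)·25
25 = 1 × 13 + 12  ⟹  12 = (-1)·63 + (3)·25
13 = 1 × 12 + 1  ⟹  1 = (2)·63 + (-5)·25
So (-5)·25 ≡ 1 (mod 63), i.e. 25^(-1) ≡ -5 ≡ 58 (mod 63).
Check: 25 × 58 = 1450 ≡ 1 (mod 63)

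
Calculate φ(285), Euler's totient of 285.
144

285 = 3 × 5 × 19
φ(n) = n × ∏(1 - 1/p) for each prime p dividing n
φ(285) = 285 × (1 - 1/3) × (1 - 1/5) × (1 - 1/19) = 144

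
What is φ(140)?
48

140 = 2^2 × 5 × 7
φ(n) = n × ∏(1 - 1/p) for each prime p dividing n
φ(140) = 140 × (1 - 1/2) × (1 - 1/5) × (1 - 1/7) = 48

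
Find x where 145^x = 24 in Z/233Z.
89

Baby-step giant-step with step n = ⌈√233⌉ = 16.
Baby steps 145^j mod 233 (j:value) for j=0..15: 0:1, 1:145, 2:55, 3:53, 4:229, 5:119, 6:13, 7:21, 8:16, 9:223, 10:181, 11:149, 12:169, 13:40, 14:208, 15:103.
Giant-step multiplier: 145^(-16) ≡ 145^(232-16) = 145^216 ≡ 152 (mod 233).
Giant steps γ_i = 24·152^i mod 233: γ_0=24, γ_1=153, γ_2=189, γ_3=69, γ_4=3, γ_5=223 (in table at j=9).
x = i·n + j = 5·16 + 9 = 89.
Check: 145^89 ≡ 24 (mod 233).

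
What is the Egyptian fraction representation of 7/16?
1/3 + 1/10 + 1/240

Greedy algorithm:
7/16: ceiling(16/7) = 3, use 1/3
5/48: ceiling(48/5) = 10, use 1/10
1/240: ceiling(240/1) = 240, use 1/240
Result: 7/16 = 1/3 + 1/10 + 1/240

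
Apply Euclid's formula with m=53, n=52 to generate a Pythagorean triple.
(105, 5512, 5513)

Euclid's formula: a = m² - n², b = 2mn, c = m² + n²
m = 53, n = 52
a = 53² - 52² = 2809 - 2704 = 105
b = 2 × 53 × 52 = 5512
c = 53² + 52² = 2809 + 2704 = 5513
Verification: 105² + 5512² = 11025 + 30382144 = 30393169 = 5513² ✓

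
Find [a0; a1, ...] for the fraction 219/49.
[4; 2, 7, 1, 2]

Euclidean algorithm steps:
219 = 4 × 49 + 23
49 = 2 × 23 + 3
23 = 7 × 3 + 2
3 = 1 × 2 + 1
2 = 2 × 1 + 0
Continued fraction: [4; 2, 7, 1, 2]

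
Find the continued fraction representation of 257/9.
[28; 1, 1, 4]

Euclidean algorithm steps:
257 = 28 × 9 + 5
9 = 1 × 5 + 4
5 = 1 × 4 + 1
4 = 4 × 1 + 0
Continued fraction: [28; 1, 1, 4]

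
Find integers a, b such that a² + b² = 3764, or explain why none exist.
20² + 58² (a=20, b=58)

Factorization: 3764 = 2^2 × 941
By Fermat: n is sum of two squares iff every prime p ≡ 3 (mod 4) appears to even power.
All primes ≡ 3 (mod 4) appear to even power.
Search a = 0, 1, 2, … for 3764 - a² a perfect square: first hit at a = 20: 3764 - 400 = 3364 = 58².
3764 = 20² + 58² = 400 + 3364 ✓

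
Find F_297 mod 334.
80

Matrix identity: Q^n = [[F_(n+1), F_n], [F_n, F_(n-1)]] with Q = [[1,1],[1,0]].
n = 297 = 100101001₂. Square-and-multiply, entries mod 334:
Q^1 = [[1,1],[1,0]]
Q^2 = (Q^1)² = [[2,1],[1,1]]
Q^4 = (Q^2)² = [[5,3],[3,2]]
Q^9 = (Q^4)²·Q = [[55,34],[34,21]]
Q^18 = (Q^9)² = [[173,246],[246,261]]
Q^37 = (Q^18)²·Q = [[149,265],[265,218]]
Q^74 = (Q^37)² = [[242,61],[61,181]]
Q^148 = (Q^74)² = [[161,85],[85,76]]
Q^297 = (Q^148)²·Q = [[185,80],[80,105]]
F_297 mod 334 = Q^297[0][1] = 80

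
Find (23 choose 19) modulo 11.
0

Using Lucas' theorem:
Write n=23 and k=19 in base 11:
n in base 11: [2, 1]
k in base 11: [1, 8]
C(23,19) mod 11 = ∏ C(n_i, k_i) mod 11
Digit binomials (mod 11): C(2,1) = 2; C(1,8) = 0 (k_i > n_i)
Product: 2 × 0 = 0 ≡ 0 (mod 11)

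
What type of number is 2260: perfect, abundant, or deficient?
abundant

Proper divisors of 2260: sum = 1 + 2 + 4 + 5 + 10 + 20 + 113 + 226 + 452 + 565 + 1130 = 2528
Since 2528 > 2260, 2260 is abundant.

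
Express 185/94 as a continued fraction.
[1; 1, 30, 3]

Euclidean algorithm steps:
185 = 1 × 94 + 91
94 = 1 × 91 + 3
91 = 30 × 3 + 1
3 = 3 × 1 + 0
Continued fraction: [1; 1, 30, 3]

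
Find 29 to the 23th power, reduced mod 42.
29

Repeated squaring. Binary of 23 = 10111.
29^1 ≡ 29 (mod 42); 29^2 ≡ 1 (mod 42); 29^4 ≡ 1 (mod 42); 29^8 ≡ 1 (mod 42); 29^16 ≡ 1 (mod 42)
29^23 = 29^1 × 29^2 × 29^4 × 29^16 ≡ 29 (mod 42)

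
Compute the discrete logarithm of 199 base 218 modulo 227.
41

Baby-step giant-step with step n = ⌈√227⌉ = 16.
Baby steps 218^j mod 227 (j:value) for j=0..15: 0:1, 1:218, 2:81, 3:179, 4:205, 5:198, 6:34, 7:148, 8:30, 9:184, 10:160, 11:149, 12:21, 13:38, 14:112, 15:127.
Giant-step multiplier: 218^(-16) ≡ 218^(226-16) = 218^210 ≡ 85 (mod 227).
Giant steps γ_i = 199·85^i mod 227: γ_0=199, γ_1=117, γ_2=184 (in table at j=9).
x = i·n + j = 2·16 + 9 = 41.
Check: 218^41 ≡ 199 (mod 227).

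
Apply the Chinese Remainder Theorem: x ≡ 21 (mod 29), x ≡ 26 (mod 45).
746

Using Chinese Remainder Theorem:
M = 29 × 45 = 1305
M1 = 45, M2 = 29
y1 = 45^(-1) mod 29 = 20
y2 = 29^(-1) mod 45 = 14
x = (21×45×20 + 26×29×14) mod 1305 = 746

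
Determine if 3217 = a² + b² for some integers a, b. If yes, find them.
9² + 56² (a=9, b=56)

Factorization: 3217 = 3217
By Fermat: n is sum of two squares iff every prime p ≡ 3 (mod 4) appears to even power.
All primes ≡ 3 (mod 4) appear to even power.
Search a = 0, 1, 2, … for 3217 - a² a perfect square: first hit at a = 9: 3217 - 81 = 3136 = 56².
3217 = 9² + 56² = 81 + 3136 ✓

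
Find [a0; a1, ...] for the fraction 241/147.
[1; 1, 1, 1, 3, 2, 2, 2]

Euclidean algorithm steps:
241 = 1 × 147 + 94
147 = 1 × 94 + 53
94 = 1 × 53 + 41
53 = 1 × 41 + 12
41 = 3 × 12 + 5
12 = 2 × 5 + 2
5 = 2 × 2 + 1
2 = 2 × 1 + 0
Continued fraction: [1; 1, 1, 1, 3, 2, 2, 2]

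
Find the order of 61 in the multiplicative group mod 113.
56

113 is prime, so ord(61) divides φ(113) = 112.
Divisors of 112: 1, 2, 4, 7, 8, 14, 16, 28, 56, 112.
Repeated squaring: 61^1 ≡ 61, 61^2 ≡ 105, 61^4 ≡ 64, 61^8 ≡ 28, 61^16 ≡ 106, 61^32 ≡ 49, 61^64 ≡ 28 (mod 113).
Test 61^d mod 113 for each divisor d in increasing order:
61^1 ≡ 61
61^2 ≡ 105
61^4 ≡ 64
61^7 = 61^4·61^2·61^1 ≡ 69
61^8 ≡ 28
61^14 = 61^8·61^4·61^2 ≡ 15
61^16 ≡ 106
61^28 = 61^16·61^8·61^4 ≡ 112
61^56 = 61^32·61^16·61^8 ≡ 1  ← first divisor giving 1
The order is 56.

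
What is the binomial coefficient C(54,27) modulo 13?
12

Using Lucas' theorem:
Write n=54 and k=27 in base 13:
n in base 13: [4, 2]
k in base 13: [2, 1]
C(54,27) mod 13 = ∏ C(n_i, k_i) mod 13
Digit binomials (mod 13): C(4,2) = 6; C(2,1) = 2
Product: 6 × 2 = 12 ≡ 12 (mod 13)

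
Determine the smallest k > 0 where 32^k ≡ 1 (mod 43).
14

43 is prime, so ord(32) divides φ(43) = 42.
Divisors of 42: 1, 2, 3, 6, 7, 14, 21, 42.
Repeated squaring: 32^1 ≡ 32, 32^2 ≡ 35, 32^4 ≡ 21, 32^8 ≡ 11, 32^16 ≡ 35, 32^32 ≡ 21 (mod 43).
Test 32^d mod 43 for each divisor d in increasing order:
32^1 ≡ 32
32^2 ≡ 35
32^3 = 32^2·32^1 ≡ 2
32^6 = 32^4·32^2 ≡ 4
32^7 = 32^4·32^2·32^1 ≡ 42
32^14 = 32^8·32^4·32^2 ≡ 1  ← first divisor giving 1
The order is 14.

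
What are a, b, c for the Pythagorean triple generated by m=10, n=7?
(51, 140, 149)

Euclid's formula: a = m² - n², b = 2mn, c = m² + n²
m = 10, n = 7
a = 10² - 7² = 100 - 49 = 51
b = 2 × 10 × 7 = 140
c = 10² + 7² = 100 + 49 = 149
Verification: 51² + 140² = 2601 + 19600 = 22201 = 149² ✓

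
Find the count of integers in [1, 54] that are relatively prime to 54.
18

54 = 2 × 3^3
φ(n) = n × ∏(1 - 1/p) for each prime p dividing n
φ(54) = 54 × (1 - 1/2) × (1 - 1/3) = 18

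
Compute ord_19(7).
3

19 is prime, so ord(7) divides φ(19) = 18.
Divisors of 18: 1, 2, 3, 6, 9, 18.
Repeated squaring: 7^1 ≡ 7, 7^2 ≡ 11, 7^4 ≡ 7, 7^8 ≡ 11, 7^16 ≡ 7 (mod 19).
Test 7^d mod 19 for each divisor d in increasing order:
7^1 ≡ 7
7^2 ≡ 11
7^3 = 7^2·7^1 ≡ 1  ← first divisor giving 1
The order is 3.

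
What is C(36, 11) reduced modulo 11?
3

Using Lucas' theorem:
Write n=36 and k=11 in base 11:
n in base 11: [3, 3]
k in base 11: [1, 0]
C(36,11) mod 11 = ∏ C(n_i, k_i) mod 11
Digit binomials (mod 11): C(3,1) = 3; C(3,0) = 1
Product: 3 × 1 = 3 ≡ 3 (mod 11)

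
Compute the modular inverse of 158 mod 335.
282

gcd(158, 335) = 1, so the inverse exists.
Extended Euclidean algorithm on (335, 158):
335 = 2 × 158 + 19  ⟹  19 = (1)·335 + (-2)·158
158 = 8 × 19 + 6  ⟹  6 = (-8)·335 + (17)·158
19 = 3 × 6 + 1  ⟹  1 = (25)·335 + (-53)·158
So (-53)·158 ≡ 1 (mod 335), i.e. 158^(-1) ≡ -53 ≡ 282 (mod 335).
Check: 158 × 282 = 44556 ≡ 1 (mod 335)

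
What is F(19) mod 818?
91

Matrix identity: Q^n = [[F_(n+1), F_n], [F_n, F_(n-1)]] with Q = [[1,1],[1,0]].
n = 19 = 10011₂. Square-and-multiply, entries mod 818:
Q^1 = [[1,1],[1,0]]
Q^2 = (Q^1)² = [[2,1],[1,1]]
Q^4 = (Q^2)² = [[5,3],[3,2]]
Q^9 = (Q^4)²·Q = [[55,34],[34,21]]
Q^19 = (Q^9)²·Q = [[221,91],[91,130]]
F_19 mod 818 = Q^19[0][1] = 91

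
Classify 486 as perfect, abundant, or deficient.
abundant

Proper divisors of 486: sum = 1 + 2 + 3 + 6 + 9 + 18 + 27 + 54 + 81 + 162 + 243 = 606
Since 606 > 486, 486 is abundant.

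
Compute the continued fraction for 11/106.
[0; 9, 1, 1, 1, 3]

Euclidean algorithm steps:
11 = 0 × 106 + 11
106 = 9 × 11 + 7
11 = 1 × 7 + 4
7 = 1 × 4 + 3
4 = 1 × 3 + 1
3 = 3 × 1 + 0
Continued fraction: [0; 9, 1, 1, 1, 3]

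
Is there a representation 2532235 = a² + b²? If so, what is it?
Not possible

Factorization: 2532235 = 5 × 17 × 31^3
By Fermat: n is sum of two squares iff every prime p ≡ 3 (mod 4) appears to even power.
Prime(s) ≡ 3 (mod 4) with odd exponent: [(31, 3)]
Therefore 2532235 cannot be expressed as a² + b².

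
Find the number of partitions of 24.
1575

p(n) counts ways to write n as a sum of positive integers (order ignored).
Euler's pentagonal recurrence: p(k) = p(k-1) + p(k-2) - p(k-5) - p(k-7) + p(k-12) + p(k-15) - ... (offsets j(3j∓1)/2, signs ++--, p(0)=1, p(<0)=0).
DP table for k = 0..23: p(0)=1, p(1)=1, p(2)=2, p(3)=3, p(4)=5, p(5)=7, p(6)=11, p(7)=15, p(8)=22, p(9)=30, p(10)=42, p(11)=56, p(12)=77, p(13)=101, p(14)=135, p(15)=176, p(16)=231, p(17)=297, p(18)=385, p(19)=490, p(20)=627, p(21)=792, p(22)=1002, p(23)=1255.
Final step: p(24) = p(23) + p(22) - p(19) - p(17) + p(12) + p(9) - p(2)
= 1255 + 1002 - 490 - 297 + 77 + 30 - 2
= 1575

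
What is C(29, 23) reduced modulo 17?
6

Using Lucas' theorem:
Write n=29 and k=23 in base 17:
n in base 17: [1, 12]
k in base 17: [1, 6]
C(29,23) mod 17 = ∏ C(n_i, k_i) mod 17
Digit binomials (mod 17): C(1,1) = 1; C(12,6) = 924 ≡ 6
Product: 1 × 6 = 6 ≡ 6 (mod 17)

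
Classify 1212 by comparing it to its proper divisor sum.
abundant

Proper divisors of 1212: sum = 1 + 2 + 3 + 4 + 6 + 12 + 101 + 202 + 303 + 404 + 606 = 1644
Since 1644 > 1212, 1212 is abundant.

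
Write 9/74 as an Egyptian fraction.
1/9 + 1/96 + 1/10656

Greedy algorithm:
9/74: ceiling(74/9) = 9, use 1/9
7/666: ceiling(666/7) = 96, use 1/96
1/10656: ceiling(10656/1) = 10656, use 1/10656
Result: 9/74 = 1/9 + 1/96 + 1/10656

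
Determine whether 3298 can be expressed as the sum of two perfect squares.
7² + 57² (a=7, b=57)

Factorization: 3298 = 2 × 17 × 97
By Fermat: n is sum of two squares iff every prime p ≡ 3 (mod 4) appears to even power.
All primes ≡ 3 (mod 4) appear to even power.
Search a = 0, 1, 2, … for 3298 - a² a perfect square: first hit at a = 7: 3298 - 49 = 3249 = 57².
3298 = 7² + 57² = 49 + 3249 ✓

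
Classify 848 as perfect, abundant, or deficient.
deficient

Proper divisors of 848: sum = 1 + 2 + 4 + 8 + 16 + 53 + 106 + 212 + 424 = 826
Since 826 < 848, 848 is deficient.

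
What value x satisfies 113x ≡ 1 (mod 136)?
65

gcd(113, 136) = 1, so the inverse exists.
Extended Euclidean algorithm on (136, 113):
136 = 1 × 113 + 23  ⟹  23 = (1)·136 + (-1)·113
113 = 4 × 23 + 21  ⟹  21 = (-4)·136 + (5)·113
23 = 1 × 21 + 2  ⟹  2 = (5)·136 + (-6)·113
21 = 10 × 2 + 1  ⟹  1 = (-54)·136 + (65)·113
So (65)·113 ≡ 1 (mod 136), i.e. 113^(-1) ≡ 65 (mod 136).
Check: 113 × 65 = 7345 ≡ 1 (mod 136)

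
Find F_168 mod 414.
0

Matrix identity: Q^n = [[F_(n+1), F_n], [F_n, F_(n-1)]] with Q = [[1,1],[1,0]].
n = 168 = 10101000₂. Square-and-multiply, entries mod 414:
Q^1 = [[1,1],[1,0]]
Q^2 = (Q^1)² = [[2,1],[1,1]]
Q^5 = (Q^2)²·Q = [[8,5],[5,3]]
Q^10 = (Q^5)² = [[89,55],[55,34]]
Q^21 = (Q^10)²·Q = [[323,182],[182,141]]
Q^42 = (Q^21)² = [[5,406],[406,13]]
Q^84 = (Q^42)² = [[89,270],[270,233]]
Q^168 = (Q^84)² = [[91,0],[0,91]]
F_168 mod 414 = Q^168[0][1] = 0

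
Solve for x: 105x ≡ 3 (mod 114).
x ≡ 25 (mod 38)

gcd(105, 114) = 3, which divides 3, so solutions exist.
Divide through by 3: 35x ≡ 1 (mod 38).
Find 35^(-1) mod 38 by the extended Euclidean algorithm:
38 = 1 × 35 + 3  ⟹  3 = (1)·38 + (-1)·35
35 = 11 × 3 + 2  ⟹  2 = (-11)·38 + (12)·35
3 = 1 × 2 + 1  ⟹  1 = (12)·38 + (-13)·35
So (-13)·35 ≡ 1 (mod 38), i.e. 35^(-1) ≡ -13 ≡ 25 (mod 38).
x ≡ 25 × 1 = 25 ≡ 25 (mod 38).
Check: 105 × 25 = 2625 ≡ 3 (mod 114).
x ≡ 25 (mod 38), giving 3 solutions mod 114.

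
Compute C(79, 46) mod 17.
0

Using Lucas' theorem:
Write n=79 and k=46 in base 17:
n in base 17: [4, 11]
k in base 17: [2, 12]
C(79,46) mod 17 = ∏ C(n_i, k_i) mod 17
Digit binomials (mod 17): C(4,2) = 6; C(11,12) = 0 (k_i > n_i)
Product: 6 × 0 = 0 ≡ 0 (mod 17)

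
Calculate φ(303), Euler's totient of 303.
200

303 = 3 × 101
φ(n) = n × ∏(1 - 1/p) for each prime p dividing n
φ(303) = 303 × (1 - 1/3) × (1 - 1/101) = 200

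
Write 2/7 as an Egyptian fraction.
1/4 + 1/28

Greedy algorithm:
2/7: ceiling(7/2) = 4, use 1/4
1/28: ceiling(28/1) = 28, use 1/28
Result: 2/7 = 1/4 + 1/28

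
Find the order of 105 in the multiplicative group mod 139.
46

139 is prime, so ord(105) divides φ(139) = 138.
Divisors of 138: 1, 2, 3, 6, 23, 46, 69, 138.
Repeated squaring: 105^1 ≡ 105, 105^2 ≡ 44, 105^4 ≡ 129, 105^8 ≡ 100, 105^16 ≡ 131, 105^32 ≡ 64, 105^64 ≡ 65, 105^128 ≡ 55 (mod 139).
Test 105^d mod 139 for each divisor d in increasing order:
105^1 ≡ 105
105^2 ≡ 44
105^3 = 105^2·105^1 ≡ 33
105^6 = 105^4·105^2 ≡ 116
105^23 = 105^16·105^4·105^2·105^1 ≡ 138
105^46 = 105^32·105^8·105^4·105^2 ≡ 1  ← first divisor giving 1
The order is 46.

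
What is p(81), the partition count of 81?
18004327

p(n) counts ways to write n as a sum of positive integers (order ignored).
Euler's pentagonal recurrence: p(k) = p(k-1) + p(k-2) - p(k-5) - p(k-7) + p(k-12) + p(k-15) - ... (offsets j(3j∓1)/2, signs ++--, p(0)=1, p(<0)=0).
DP table for k = 0..80: p(0)=1, p(1)=1, p(2)=2, p(3)=3, p(4)=5, p(5)=7, p(6)=11, p(7)=15, p(8)=22, p(9)=30, p(10)=42, p(11)=56, p(12)=77, p(13)=101, p(14)=135, p(15)=176, p(16)=231, p(17)=297, p(18)=385, p(19)=490, p(20)=627, p(21)=792, p(22)=1002, p(23)=1255, p(24)=1575, p(25)=1958, p(26)=2436, p(27)=3010, p(28)=3718, p(29)=4565, p(30)=5604, p(31)=6842, p(32)=8349, p(33)=10143, p(34)=12310, p(35)=14883, p(36)=17977, p(37)=21637, p(38)=26015, p(39)=31185, p(40)=37338, p(41)=44583, p(42)=53174, p(43)=63261, p(44)=75175, p(45)=89134, p(46)=105558, p(47)=124754, p(48)=147273, p(49)=173525, p(50)=204226, p(51)=239943, p(52)=281589, p(53)=329931, p(54)=386155, p(55)=451276, p(56)=526823, p(57)=614154, p(58)=715220, p(59)=831820, p(60)=966467, p(61)=1121505, p(62)=1300156, p(63)=1505499, p(64)=1741630, p(65)=2012558, p(66)=2323520, p(67)=2679689, p(68)=3087735, p(69)=3554345, p(70)=4087968, p(71)=4697205, p(72)=5392783, p(73)=6185689, p(74)=7089500, p(75)=8118264, p(76)=9289091, p(77)=10619863, p(78)=12132164, p(79)=13848650, p(80)=15796476.
Final step: p(81) = p(80) + p(79) - p(76) - p(74) + p(69) + p(66) - p(59) - p(55) + p(46) + p(41) - p(30) - p(24) + p(11) + p(4)
= 15796476 + 13848650 - 9289091 - 7089500 + 3554345 + 2323520 - 831820 - 451276 + 105558 + 44583 - 5604 - 1575 + 56 + 5
= 18004327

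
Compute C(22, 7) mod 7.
3

Using Lucas' theorem:
Write n=22 and k=7 in base 7:
n in base 7: [3, 1]
k in base 7: [1, 0]
C(22,7) mod 7 = ∏ C(n_i, k_i) mod 7
Digit binomials (mod 7): C(3,1) = 3; C(1,0) = 1
Product: 3 × 1 = 3 ≡ 3 (mod 7)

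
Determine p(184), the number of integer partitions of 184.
980462880430

p(n) counts ways to write n as a sum of positive integers (order ignored).
Euler's pentagonal recurrence: p(k) = p(k-1) + p(k-2) - p(k-5) - p(k-7) + p(k-12) + p(k-15) - ... (offsets j(3j∓1)/2, signs ++--, p(0)=1, p(<0)=0).
DP table for k = 0..183: p(0)=1, p(1)=1, p(2)=2, p(3)=3, p(4)=5, p(5)=7, p(6)=11, p(7)=15, p(8)=22, p(9)=30, p(10)=42, p(11)=56, p(12)=77, p(13)=101, p(14)=135, p(15)=176, p(16)=231, p(17)=297, p(18)=385, p(19)=490, p(20)=627, p(21)=792, p(22)=1002, p(23)=1255, p(24)=1575, p(25)=1958, p(26)=2436, p(27)=3010, p(28)=3718, p(29)=4565, p(30)=5604, p(31)=6842, p(32)=8349, p(33)=10143, p(34)=12310, p(35)=14883, p(36)=17977, p(37)=21637, p(38)=26015, p(39)=31185, p(40)=37338, p(41)=44583, p(42)=53174, p(43)=63261, p(44)=75175, p(45)=89134, p(46)=105558, p(47)=124754, p(48)=147273, p(49)=173525, p(50)=204226, p(51)=239943, p(52)=281589, p(53)=329931, p(54)=386155, p(55)=451276, p(56)=526823, p(57)=614154, p(58)=715220, p(59)=831820, p(60)=966467, p(61)=1121505, p(62)=1300156, p(63)=1505499, p(64)=1741630, p(65)=2012558, p(66)=2323520, p(67)=2679689, p(68)=3087735, p(69)=3554345, p(70)=4087968, p(71)=4697205, p(72)=5392783, p(73)=6185689, p(74)=7089500, p(75)=8118264, p(76)=9289091, p(77)=10619863, p(78)=12132164, p(79)=13848650, p(80)=15796476, p(81)=18004327, p(82)=20506255, p(83)=23338469, p(84)=26543660, p(85)=30167357, p(86)=34262962, p(87)=38887673, p(88)=44108109, p(89)=49995925, p(90)=56634173, p(91)=64112359, p(92)=72533807, p(93)=82010177, p(94)=92669720, p(95)=104651419, p(96)=118114304, p(97)=133230930, p(98)=150198136, p(99)=169229875, p(100)=190569292, p(101)=214481126, p(102)=241265379, p(103)=271248950, p(104)=304801365, p(105)=342325709, p(106)=384276336, p(107)=431149389, p(108)=483502844, p(109)=541946240, p(110)=607163746, p(111)=679903203, p(112)=761002156, p(113)=851376628, p(114)=952050665, p(115)=1064144451, p(116)=1188908248, p(117)=1327710076, p(118)=1482074143, p(119)=1653668665, p(120)=1844349560, p(121)=2056148051, p(122)=2291320912, p(123)=2552338241, p(124)=2841940500, p(125)=3163127352, p(126)=3519222692, p(127)=3913864295, p(128)=4351078600, p(129)=4835271870, p(130)=5371315400, p(131)=5964539504, p(132)=6620830889, p(133)=7346629512, p(134)=8149040695, p(135)=9035836076, p(136)=10015581680, p(137)=11097645016, p(138)=12292341831, p(139)=13610949895, p(140)=15065878135, p(141)=16670689208, p(142)=18440293320, p(143)=20390982757, p(144)=22540654445, p(145)=24908858009, p(146)=27517052599, p(147)=30388671978, p(148)=33549419497, p(149)=37027355200, p(150)=40853235313, p(151)=45060624582, p(152)=49686288421, p(153)=54770336324, p(154)=60356673280, p(155)=66493182097, p(156)=73232243759, p(157)=80630964769, p(158)=88751778802, p(159)=97662728555, p(160)=107438159466, p(161)=118159068427, p(162)=129913904637, p(163)=142798995930, p(164)=156919475295, p(165)=172389800255, p(166)=189334822579, p(167)=207890420102, p(168)=228204732751, p(169)=250438925115, p(170)=274768617130, p(171)=301384802048, p(172)=330495499613, p(173)=362326859895, p(174)=397125074750, p(175)=435157697830, p(176)=476715857290, p(177)=522115831195, p(178)=571701605655, p(179)=625846753120, p(180)=684957390936, p(181)=749474411781, p(182)=819876908323, p(183)=896684817527.
Final step: p(184) = p(183) + p(182) - p(179) - p(177) + p(172) + p(169) - p(162) - p(158) + p(149) + p(144) - p(133) - p(127) + p(114) + p(107) - p(92) - p(84) + p(67) + p(58) - p(39) - p(29) + p(8)
= 896684817527 + 819876908323 - 625846753120 - 522115831195 + 330495499613 + 250438925115 - 129913904637 - 88751778802 + 37027355200 + 22540654445 - 7346629512 - 3913864295 + 952050665 + 431149389 - 72533807 - 26543660 + 2679689 + 715220 - 31185 - 4565 + 22
= 980462880430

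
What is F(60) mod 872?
864

Matrix identity: Q^n = [[F_(n+1), F_n], [F_n, F_(n-1)]] with Q = [[1,1],[1,0]].
n = 60 = 111100₂. Square-and-multiply, entries mod 872:
Q^1 = [[1,1],[1,0]]
Q^3 = (Q^1)²·Q = [[3,2],[2,1]]
Q^7 = (Q^3)²·Q = [[21,13],[13,8]]
Q^15 = (Q^7)²·Q = [[115,610],[610,377]]
Q^30 = (Q^15)² = [[773,152],[152,621]]
Q^60 = (Q^30)² = [[641,864],[864,649]]
F_60 mod 872 = Q^60[0][1] = 864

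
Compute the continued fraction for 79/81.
[0; 1, 39, 2]

Euclidean algorithm steps:
79 = 0 × 81 + 79
81 = 1 × 79 + 2
79 = 39 × 2 + 1
2 = 2 × 1 + 0
Continued fraction: [0; 1, 39, 2]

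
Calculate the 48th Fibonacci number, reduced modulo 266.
182

Matrix identity: Q^n = [[F_(n+1), F_n], [F_n, F_(n-1)]] with Q = [[1,1],[1,0]].
n = 48 = 110000₂. Square-and-multiply, entries mod 266:
Q^1 = [[1,1],[1,0]]
Q^3 = (Q^1)²·Q = [[3,2],[2,1]]
Q^6 = (Q^3)² = [[13,8],[8,5]]
Q^12 = (Q^6)² = [[233,144],[144,89]]
Q^24 = (Q^12)² = [[13,84],[84,195]]
Q^48 = (Q^24)² = [[43,182],[182,127]]
F_48 mod 266 = Q^48[0][1] = 182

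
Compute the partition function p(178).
571701605655

p(n) counts ways to write n as a sum of positive integers (order ignored).
Euler's pentagonal recurrence: p(k) = p(k-1) + p(k-2) - p(k-5) - p(k-7) + p(k-12) + p(k-15) - ... (offsets j(3j∓1)/2, signs ++--, p(0)=1, p(<0)=0).
DP table for k = 0..177: p(0)=1, p(1)=1, p(2)=2, p(3)=3, p(4)=5, p(5)=7, p(6)=11, p(7)=15, p(8)=22, p(9)=30, p(10)=42, p(11)=56, p(12)=77, p(13)=101, p(14)=135, p(15)=176, p(16)=231, p(17)=297, p(18)=385, p(19)=490, p(20)=627, p(21)=792, p(22)=1002, p(23)=1255, p(24)=1575, p(25)=1958, p(26)=2436, p(27)=3010, p(28)=3718, p(29)=4565, p(30)=5604, p(31)=6842, p(32)=8349, p(33)=10143, p(34)=12310, p(35)=14883, p(36)=17977, p(37)=21637, p(38)=26015, p(39)=31185, p(40)=37338, p(41)=44583, p(42)=53174, p(43)=63261, p(44)=75175, p(45)=89134, p(46)=105558, p(47)=124754, p(48)=147273, p(49)=173525, p(50)=204226, p(51)=239943, p(52)=281589, p(53)=329931, p(54)=386155, p(55)=451276, p(56)=526823, p(57)=614154, p(58)=715220, p(59)=831820, p(60)=966467, p(61)=1121505, p(62)=1300156, p(63)=1505499, p(64)=1741630, p(65)=2012558, p(66)=2323520, p(67)=2679689, p(68)=3087735, p(69)=3554345, p(70)=4087968, p(71)=4697205, p(72)=5392783, p(73)=6185689, p(74)=7089500, p(75)=8118264, p(76)=9289091, p(77)=10619863, p(78)=12132164, p(79)=13848650, p(80)=15796476, p(81)=18004327, p(82)=20506255, p(83)=23338469, p(84)=26543660, p(85)=30167357, p(86)=34262962, p(87)=38887673, p(88)=44108109, p(89)=49995925, p(90)=56634173, p(91)=64112359, p(92)=72533807, p(93)=82010177, p(94)=92669720, p(95)=104651419, p(96)=118114304, p(97)=133230930, p(98)=150198136, p(99)=169229875, p(100)=190569292, p(101)=214481126, p(102)=241265379, p(103)=271248950, p(104)=304801365, p(105)=342325709, p(106)=384276336, p(107)=431149389, p(108)=483502844, p(109)=541946240, p(110)=607163746, p(111)=679903203, p(112)=761002156, p(113)=851376628, p(114)=952050665, p(115)=1064144451, p(116)=1188908248, p(117)=1327710076, p(118)=1482074143, p(119)=1653668665, p(120)=1844349560, p(121)=2056148051, p(122)=2291320912, p(123)=2552338241, p(124)=2841940500, p(125)=3163127352, p(126)=3519222692, p(127)=3913864295, p(128)=4351078600, p(129)=4835271870, p(130)=5371315400, p(131)=5964539504, p(132)=6620830889, p(133)=7346629512, p(134)=8149040695, p(135)=9035836076, p(136)=10015581680, p(137)=11097645016, p(138)=12292341831, p(139)=13610949895, p(140)=15065878135, p(141)=16670689208, p(142)=18440293320, p(143)=20390982757, p(144)=22540654445, p(145)=24908858009, p(146)=27517052599, p(147)=30388671978, p(148)=33549419497, p(149)=37027355200, p(150)=40853235313, p(151)=45060624582, p(152)=49686288421, p(153)=54770336324, p(154)=60356673280, p(155)=66493182097, p(156)=73232243759, p(157)=80630964769, p(158)=88751778802, p(159)=97662728555, p(160)=107438159466, p(161)=118159068427, p(162)=129913904637, p(163)=142798995930, p(164)=156919475295, p(165)=172389800255, p(166)=189334822579, p(167)=207890420102, p(168)=228204732751, p(169)=250438925115, p(170)=274768617130, p(171)=301384802048, p(172)=330495499613, p(173)=362326859895, p(174)=397125074750, p(175)=435157697830, p(176)=476715857290, p(177)=522115831195.
Final step: p(178) = p(177) + p(176) - p(173) - p(171) + p(166) + p(163) - p(156) - p(152) + p(143) + p(138) - p(127) - p(121) + p(108) + p(101) - p(86) - p(78) + p(61) + p(52) - p(33) - p(23) + p(2)
= 522115831195 + 476715857290 - 362326859895 - 301384802048 + 189334822579 + 142798995930 - 73232243759 - 49686288421 + 20390982757 + 12292341831 - 3913864295 - 2056148051 + 483502844 + 214481126 - 34262962 - 12132164 + 1121505 + 281589 - 10143 - 1255 + 2
= 571701605655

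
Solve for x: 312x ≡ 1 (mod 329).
58

gcd(312, 329) = 1, so the inverse exists.
Extended Euclidean algorithm on (329, 312):
329 = 1 × 312 + 17  ⟹  17 = (1)·329 + (-1)·312
312 = 18 × 17 + 6  ⟹  6 = (-18)·329 + (19)·312
17 = 2 × 6 + 5  ⟹  5 = (37)·329 + (-39)·312
6 = 1 × 5 + 1  ⟹  1 = (-55)·329 + (58)·312
So (58)·312 ≡ 1 (mod 329), i.e. 312^(-1) ≡ 58 (mod 329).
Check: 312 × 58 = 18096 ≡ 1 (mod 329)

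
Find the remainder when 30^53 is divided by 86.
20

Repeated squaring. Binary of 53 = 110101.
30^1 ≡ 30 (mod 86); 30^2 ≡ 40 (mod 86); 30^4 ≡ 52 (mod 86); 30^8 ≡ 38 (mod 86); 30^16 ≡ 68 (mod 86); 30^32 ≡ 66 (mod 86)
30^53 = 30^1 × 30^4 × 30^16 × 30^32 ≡ 20 (mod 86)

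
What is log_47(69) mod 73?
4

Baby-step giant-step with step n = ⌈√73⌉ = 9.
Baby steps 47^j mod 73 (j:value) for j=0..8: 0:1, 1:47, 2:19, 3:17, 4:69, 5:31, 6:70, 7:5, 8:16.
h = 69 is already in the table at j=4, so x = 4.
Check: 47^4 ≡ 69 (mod 73).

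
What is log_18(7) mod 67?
17

Baby-step giant-step with step n = ⌈√67⌉ = 9.
Baby steps 18^j mod 67 (j:value) for j=0..8: 0:1, 1:18, 2:56, 3:3, 4:54, 5:34, 6:9, 7:28, 8:35.
Giant-step multiplier: 18^(-9) ≡ 18^(66-9) = 18^57 ≡ 5 (mod 67).
Giant steps γ_i = 7·5^i mod 67: γ_0=7, γ_1=35 (in table at j=8).
x = i·n + j = 1·9 + 8 = 17.
Check: 18^17 ≡ 7 (mod 67).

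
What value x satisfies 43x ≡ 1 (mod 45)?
22

gcd(43, 45) = 1, so the inverse exists.
Extended Euclidean algorithm on (45, 43):
45 = 1 × 43 + 2  ⟹  2 = (1)·45 + (-1)·43
43 = 21 × 2 + 1  ⟹  1 = (-21)·45 + (22)·43
So (22)·43 ≡ 1 (mod 45), i.e. 43^(-1) ≡ 22 (mod 45).
Check: 43 × 22 = 946 ≡ 1 (mod 45)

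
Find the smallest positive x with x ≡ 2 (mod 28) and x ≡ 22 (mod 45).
562

Using Chinese Remainder Theorem:
M = 28 × 45 = 1260
M1 = 45, M2 = 28
y1 = 45^(-1) mod 28 = 5
y2 = 28^(-1) mod 45 = 37
x = (2×45×5 + 22×28×37) mod 1260 = 562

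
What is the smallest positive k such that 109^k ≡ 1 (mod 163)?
162

163 is prime, so ord(109) divides φ(163) = 162.
Divisors of 162: 1, 2, 3, 6, 9, 18, 27, 54, 81, 162.
Repeated squaring: 109^1 ≡ 109, 109^2 ≡ 145, 109^4 ≡ 161, 109^8 ≡ 4, 109^16 ≡ 16, 109^32 ≡ 93, 109^64 ≡ 10, 109^128 ≡ 100 (mod 163).
Test 109^d mod 163 for each divisor d in increasing order:
109^1 ≡ 109
109^2 ≡ 145
109^3 = 109^2·109^1 ≡ 157
109^6 = 109^4·109^2 ≡ 36
109^9 = 109^8·109^1 ≡ 110
109^18 = 109^16·109^2 ≡ 38
109^27 = 109^16·109^8·109^2·109^1 ≡ 105
109^54 = 109^32·109^16·109^4·109^2 ≡ 104
109^81 = 109^64·109^16·109^1 ≡ 162
109^162 = 109^128·109^32·109^2 ≡ 1  ← first divisor giving 1
The order is 162.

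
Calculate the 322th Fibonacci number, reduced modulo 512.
295

Matrix identity: Q^n = [[F_(n+1), F_n], [F_n, F_(n-1)]] with Q = [[1,1],[1,0]].
n = 322 = 101000010₂. Square-and-multiply, entries mod 512:
Q^1 = [[1,1],[1,0]]
Q^2 = (Q^1)² = [[2,1],[1,1]]
Q^5 = (Q^2)²·Q = [[8,5],[5,3]]
Q^10 = (Q^5)² = [[89,55],[55,34]]
Q^20 = (Q^10)² = [[194,109],[109,85]]
Q^40 = (Q^20)² = [[365,203],[203,162]]
Q^80 = (Q^40)² = [[354,485],[485,381]]
Q^161 = (Q^80)²·Q = [[216,93],[93,123]]
Q^322 = (Q^161)² = [[9,295],[295,226]]
F_322 mod 512 = Q^322[0][1] = 295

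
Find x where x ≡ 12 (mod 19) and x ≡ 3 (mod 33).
69

Using Chinese Remainder Theorem:
M = 19 × 33 = 627
M1 = 33, M2 = 19
y1 = 33^(-1) mod 19 = 15
y2 = 19^(-1) mod 33 = 7
x = (12×33×15 + 3×19×7) mod 627 = 69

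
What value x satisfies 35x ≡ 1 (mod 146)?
121

gcd(35, 146) = 1, so the inverse exists.
Extended Euclidean algorithm on (146, 35):
146 = 4 × 35 + 6  ⟹  6 = (1)·146 + (-4)·35
35 = 5 × 6 + 5  ⟹  5 = (-5)·146 + (21)·35
6 = 1 × 5 + 1  ⟹  1 = (6)·146 + (-25)·35
So (-25)·35 ≡ 1 (mod 146), i.e. 35^(-1) ≡ -25 ≡ 121 (mod 146).
Check: 35 × 121 = 4235 ≡ 1 (mod 146)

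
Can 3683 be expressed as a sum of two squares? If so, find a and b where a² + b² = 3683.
Not possible

Factorization: 3683 = 29 × 127
By Fermat: n is sum of two squares iff every prime p ≡ 3 (mod 4) appears to even power.
Prime(s) ≡ 3 (mod 4) with odd exponent: [(127, 1)]
Therefore 3683 cannot be expressed as a² + b².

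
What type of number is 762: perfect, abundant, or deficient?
abundant

Proper divisors of 762: sum = 1 + 2 + 3 + 6 + 127 + 254 + 381 = 774
Since 774 > 762, 762 is abundant.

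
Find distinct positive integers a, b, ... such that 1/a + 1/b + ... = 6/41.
1/7 + 1/287

Greedy algorithm:
6/41: ceiling(41/6) = 7, use 1/7
1/287: ceiling(287/1) = 287, use 1/287
Result: 6/41 = 1/7 + 1/287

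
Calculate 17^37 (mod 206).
15

Repeated squaring. Binary of 37 = 100101.
17^1 ≡ 17 (mod 206); 17^2 ≡ 83 (mod 206); 17^4 ≡ 91 (mod 206); 17^8 ≡ 41 (mod 206); 17^16 ≡ 33 (mod 206); 17^32 ≡ 59 (mod 206)
17^37 = 17^1 × 17^4 × 17^32 ≡ 15 (mod 206)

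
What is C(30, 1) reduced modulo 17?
13

Using Lucas' theorem:
Write n=30 and k=1 in base 17:
n in base 17: [1, 13]
k in base 17: [0, 1]
C(30,1) mod 17 = ∏ C(n_i, k_i) mod 17
Digit binomials (mod 17): C(1,0) = 1; C(13,1) = 13
Product: 1 × 13 = 13 ≡ 13 (mod 17)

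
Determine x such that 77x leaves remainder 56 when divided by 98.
x ≡ 2 (mod 14)

gcd(77, 98) = 7, which divides 56, so solutions exist.
Divide through by 7: 11x ≡ 8 (mod 14).
Find 11^(-1) mod 14 by the extended Euclidean algorithm:
14 = 1 × 11 + 3  ⟹  3 = (1)·14 + (-1)·11
11 = 3 × 3 + 2  ⟹  2 = (-3)·14 + (4)·11
3 = 1 × 2 + 1  ⟹  1 = (4)·14 + (-5)·11
So (-5)·11 ≡ 1 (mod 14), i.e. 11^(-1) ≡ -5 ≡ 9 (mod 14).
x ≡ 9 × 8 = 72 ≡ 2 (mod 14).
Check: 77 × 2 = 154 ≡ 56 (mod 98).
x ≡ 2 (mod 14), giving 7 solutions mod 98.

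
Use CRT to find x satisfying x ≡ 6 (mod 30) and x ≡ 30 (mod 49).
1206

Using Chinese Remainder Theorem:
M = 30 × 49 = 1470
M1 = 49, M2 = 30
y1 = 49^(-1) mod 30 = 19
y2 = 30^(-1) mod 49 = 18
x = (6×49×19 + 30×30×18) mod 1470 = 1206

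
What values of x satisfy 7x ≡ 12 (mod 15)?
x ≡ 6 (mod 15)

gcd(7, 15) = 1, which divides 12, so solutions exist.
Find 7^(-1) mod 15 by the extended Euclidean algorithm:
15 = 2 × 7 + 1  ⟹  1 = (1)·15 + (-2)·7
So (-2)·7 ≡ 1 (mod 15), i.e. 7^(-1) ≡ -2 ≡ 13 (mod 15).
x ≡ 13 × 12 = 156 ≡ 6 (mod 15).
Check: 7 × 6 = 42 ≡ 12 (mod 15).
Unique solution: x ≡ 6 (mod 15)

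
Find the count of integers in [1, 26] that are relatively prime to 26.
12

26 = 2 × 13
φ(n) = n × ∏(1 - 1/p) for each prime p dividing n
φ(26) = 26 × (1 - 1/2) × (1 - 1/13) = 12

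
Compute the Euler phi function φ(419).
418

419 = 419
φ(n) = n × ∏(1 - 1/p) for each prime p dividing n
φ(419) = 419 × (1 - 1/419) = 418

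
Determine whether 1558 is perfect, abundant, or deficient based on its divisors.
deficient

Proper divisors of 1558: sum = 1 + 2 + 19 + 38 + 41 + 82 + 779 = 962
Since 962 < 1558, 1558 is deficient.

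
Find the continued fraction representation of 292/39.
[7; 2, 19]

Euclidean algorithm steps:
292 = 7 × 39 + 19
39 = 2 × 19 + 1
19 = 19 × 1 + 0
Continued fraction: [7; 2, 19]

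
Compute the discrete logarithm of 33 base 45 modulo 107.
26

Baby-step giant-step with step n = ⌈√107⌉ = 11.
Baby steps 45^j mod 107 (j:value) for j=0..10: 0:1, 1:45, 2:99, 3:68, 4:64, 5:98, 6:23, 7:72, 8:30, 9:66, 10:81.
Giant-step multiplier: 45^(-11) ≡ 45^(106-11) = 45^95 ≡ 46 (mod 107).
Giant steps γ_i = 33·46^i mod 107: γ_0=33, γ_1=20, γ_2=64 (in table at j=4).
x = i·n + j = 2·11 + 4 = 26.
Check: 45^26 ≡ 33 (mod 107).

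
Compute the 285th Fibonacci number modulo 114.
2

Matrix identity: Q^n = [[F_(n+1), F_n], [F_n, F_(n-1)]] with Q = [[1,1],[1,0]].
n = 285 = 100011101₂. Square-and-multiply, entries mod 114:
Q^1 = [[1,1],[1,0]]
Q^2 = (Q^1)² = [[2,1],[1,1]]
Q^4 = (Q^2)² = [[5,3],[3,2]]
Q^8 = (Q^4)² = [[34,21],[21,13]]
Q^17 = (Q^8)²·Q = [[76,1],[1,75]]
Q^35 = (Q^17)²·Q = [[0,77],[77,37]]
Q^71 = (Q^35)²·Q = [[0,1],[1,113]]
Q^142 = (Q^71)² = [[1,113],[113,2]]
Q^285 = (Q^142)²·Q = [[113,2],[2,111]]
F_285 mod 114 = Q^285[0][1] = 2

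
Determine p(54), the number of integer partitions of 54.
386155

p(n) counts ways to write n as a sum of positive integers (order ignored).
Euler's pentagonal recurrence: p(k) = p(k-1) + p(k-2) - p(k-5) - p(k-7) + p(k-12) + p(k-15) - ... (offsets j(3j∓1)/2, signs ++--, p(0)=1, p(<0)=0).
DP table for k = 0..53: p(0)=1, p(1)=1, p(2)=2, p(3)=3, p(4)=5, p(5)=7, p(6)=11, p(7)=15, p(8)=22, p(9)=30, p(10)=42, p(11)=56, p(12)=77, p(13)=101, p(14)=135, p(15)=176, p(16)=231, p(17)=297, p(18)=385, p(19)=490, p(20)=627, p(21)=792, p(22)=1002, p(23)=1255, p(24)=1575, p(25)=1958, p(26)=2436, p(27)=3010, p(28)=3718, p(29)=4565, p(30)=5604, p(31)=6842, p(32)=8349, p(33)=10143, p(34)=12310, p(35)=14883, p(36)=17977, p(37)=21637, p(38)=26015, p(39)=31185, p(40)=37338, p(41)=44583, p(42)=53174, p(43)=63261, p(44)=75175, p(45)=89134, p(46)=105558, p(47)=124754, p(48)=147273, p(49)=173525, p(50)=204226, p(51)=239943, p(52)=281589, p(53)=329931.
Final step: p(54) = p(53) + p(52) - p(49) - p(47) + p(42) + p(39) - p(32) - p(28) + p(19) + p(14) - p(3)
= 329931 + 281589 - 173525 - 124754 + 53174 + 31185 - 8349 - 3718 + 490 + 135 - 3
= 386155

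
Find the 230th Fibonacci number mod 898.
441

Matrix identity: Q^n = [[F_(n+1), F_n], [F_n, F_(n-1)]] with Q = [[1,1],[1,0]].
n = 230 = 11100110₂. Square-and-multiply, entries mod 898:
Q^1 = [[1,1],[1,0]]
Q^3 = (Q^1)²·Q = [[3,2],[2,1]]
Q^7 = (Q^3)²·Q = [[21,13],[13,8]]
Q^14 = (Q^7)² = [[610,377],[377,233]]
Q^28 = (Q^14)² = [[573,817],[817,654]]
Q^57 = (Q^28)²·Q = [[227,834],[834,291]]
Q^115 = (Q^57)²·Q = [[23,847],[847,74]]
Q^230 = (Q^115)² = [[436,441],[441,893]]
F_230 mod 898 = Q^230[0][1] = 441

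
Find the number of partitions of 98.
150198136

p(n) counts ways to write n as a sum of positive integers (order ignored).
Euler's pentagonal recurrence: p(k) = p(k-1) + p(k-2) - p(k-5) - p(k-7) + p(k-12) + p(k-15) - ... (offsets j(3j∓1)/2, signs ++--, p(0)=1, p(<0)=0).
DP table for k = 0..97: p(0)=1, p(1)=1, p(2)=2, p(3)=3, p(4)=5, p(5)=7, p(6)=11, p(7)=15, p(8)=22, p(9)=30, p(10)=42, p(11)=56, p(12)=77, p(13)=101, p(14)=135, p(15)=176, p(16)=231, p(17)=297, p(18)=385, p(19)=490, p(20)=627, p(21)=792, p(22)=1002, p(23)=1255, p(24)=1575, p(25)=1958, p(26)=2436, p(27)=3010, p(28)=3718, p(29)=4565, p(30)=5604, p(31)=6842, p(32)=8349, p(33)=10143, p(34)=12310, p(35)=14883, p(36)=17977, p(37)=21637, p(38)=26015, p(39)=31185, p(40)=37338, p(41)=44583, p(42)=53174, p(43)=63261, p(44)=75175, p(45)=89134, p(46)=105558, p(47)=124754, p(48)=147273, p(49)=173525, p(50)=204226, p(51)=239943, p(52)=281589, p(53)=329931, p(54)=386155, p(55)=451276, p(56)=526823, p(57)=614154, p(58)=715220, p(59)=831820, p(60)=966467, p(61)=1121505, p(62)=1300156, p(63)=1505499, p(64)=1741630, p(65)=2012558, p(66)=2323520, p(67)=2679689, p(68)=3087735, p(69)=3554345, p(70)=4087968, p(71)=4697205, p(72)=5392783, p(73)=6185689, p(74)=7089500, p(75)=8118264, p(76)=9289091, p(77)=10619863, p(78)=12132164, p(79)=13848650, p(80)=15796476, p(81)=18004327, p(82)=20506255, p(83)=23338469, p(84)=26543660, p(85)=30167357, p(86)=34262962, p(87)=38887673, p(88)=44108109, p(89)=49995925, p(90)=56634173, p(91)=64112359, p(92)=72533807, p(93)=82010177, p(94)=92669720, p(95)=104651419, p(96)=118114304, p(97)=133230930.
Final step: p(98) = p(97) + p(96) - p(93) - p(91) + p(86) + p(83) - p(76) - p(72) + p(63) + p(58) - p(47) - p(41) + p(28) + p(21) - p(6)
= 133230930 + 118114304 - 82010177 - 64112359 + 34262962 + 23338469 - 9289091 - 5392783 + 1505499 + 715220 - 124754 - 44583 + 3718 + 792 - 11
= 150198136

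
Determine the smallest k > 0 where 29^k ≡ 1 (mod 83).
41

83 is prime, so ord(29) divides φ(83) = 82.
Divisors of 82: 1, 2, 41, 82.
Repeated squaring: 29^1 ≡ 29, 29^2 ≡ 11, 29^4 ≡ 38, 29^8 ≡ 33, 29^16 ≡ 10, 29^32 ≡ 17, 29^64 ≡ 40 (mod 83).
Test 29^d mod 83 for each divisor d in increasing order:
29^1 ≡ 29
29^2 ≡ 11
29^41 = 29^32·29^8·29^1 ≡ 1  ← first divisor giving 1
The order is 41.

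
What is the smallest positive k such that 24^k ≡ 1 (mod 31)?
30

31 is prime, so ord(24) divides φ(31) = 30.
Divisors of 30: 1, 2, 3, 5, 6, 10, 15, 30.
Repeated squaring: 24^1 ≡ 24, 24^2 ≡ 18, 24^4 ≡ 14, 24^8 ≡ 10, 24^16 ≡ 7 (mod 31).
Test 24^d mod 31 for each divisor d in increasing order:
24^1 ≡ 24
24^2 ≡ 18
24^3 = 24^2·24^1 ≡ 29
24^5 = 24^4·24^1 ≡ 26
24^6 = 24^4·24^2 ≡ 4
24^10 = 24^8·24^2 ≡ 25
24^15 = 24^8·24^4·24^2·24^1 ≡ 30
24^30 = 24^16·24^8·24^4·24^2 ≡ 1  ← first divisor giving 1
The order is 30.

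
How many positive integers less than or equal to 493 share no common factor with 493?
448

493 = 17 × 29
φ(n) = n × ∏(1 - 1/p) for each prime p dividing n
φ(493) = 493 × (1 - 1/17) × (1 - 1/29) = 448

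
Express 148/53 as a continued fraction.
[2; 1, 3, 1, 4, 2]

Euclidean algorithm steps:
148 = 2 × 53 + 42
53 = 1 × 42 + 11
42 = 3 × 11 + 9
11 = 1 × 9 + 2
9 = 4 × 2 + 1
2 = 2 × 1 + 0
Continued fraction: [2; 1, 3, 1, 4, 2]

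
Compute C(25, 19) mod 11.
0

Using Lucas' theorem:
Write n=25 and k=19 in base 11:
n in base 11: [2, 3]
k in base 11: [1, 8]
C(25,19) mod 11 = ∏ C(n_i, k_i) mod 11
Digit binomials (mod 11): C(2,1) = 2; C(3,8) = 0 (k_i > n_i)
Product: 2 × 0 = 0 ≡ 0 (mod 11)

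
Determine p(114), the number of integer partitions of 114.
952050665

p(n) counts ways to write n as a sum of positive integers (order ignored).
Euler's pentagonal recurrence: p(k) = p(k-1) + p(k-2) - p(k-5) - p(k-7) + p(k-12) + p(k-15) - ... (offsets j(3j∓1)/2, signs ++--, p(0)=1, p(<0)=0).
DP table for k = 0..113: p(0)=1, p(1)=1, p(2)=2, p(3)=3, p(4)=5, p(5)=7, p(6)=11, p(7)=15, p(8)=22, p(9)=30, p(10)=42, p(11)=56, p(12)=77, p(13)=101, p(14)=135, p(15)=176, p(16)=231, p(17)=297, p(18)=385, p(19)=490, p(20)=627, p(21)=792, p(22)=1002, p(23)=1255, p(24)=1575, p(25)=1958, p(26)=2436, p(27)=3010, p(28)=3718, p(29)=4565, p(30)=5604, p(31)=6842, p(32)=8349, p(33)=10143, p(34)=12310, p(35)=14883, p(36)=17977, p(37)=21637, p(38)=26015, p(39)=31185, p(40)=37338, p(41)=44583, p(42)=53174, p(43)=63261, p(44)=75175, p(45)=89134, p(46)=105558, p(47)=124754, p(48)=147273, p(49)=173525, p(50)=204226, p(51)=239943, p(52)=281589, p(53)=329931, p(54)=386155, p(55)=451276, p(56)=526823, p(57)=614154, p(58)=715220, p(59)=831820, p(60)=966467, p(61)=1121505, p(62)=1300156, p(63)=1505499, p(64)=1741630, p(65)=2012558, p(66)=2323520, p(67)=2679689, p(68)=3087735, p(69)=3554345, p(70)=4087968, p(71)=4697205, p(72)=5392783, p(73)=6185689, p(74)=7089500, p(75)=8118264, p(76)=9289091, p(77)=10619863, p(78)=12132164, p(79)=13848650, p(80)=15796476, p(81)=18004327, p(82)=20506255, p(83)=23338469, p(84)=26543660, p(85)=30167357, p(86)=34262962, p(87)=38887673, p(88)=44108109, p(89)=49995925, p(90)=56634173, p(91)=64112359, p(92)=72533807, p(93)=82010177, p(94)=92669720, p(95)=104651419, p(96)=118114304, p(97)=133230930, p(98)=150198136, p(99)=169229875, p(100)=190569292, p(101)=214481126, p(102)=241265379, p(103)=271248950, p(104)=304801365, p(105)=342325709, p(106)=384276336, p(107)=431149389, p(108)=483502844, p(109)=541946240, p(110)=607163746, p(111)=679903203, p(112)=761002156, p(113)=851376628.
Final step: p(114) = p(113) + p(112) - p(109) - p(107) + p(102) + p(99) - p(92) - p(88) + p(79) + p(74) - p(63) - p(57) + p(44) + p(37) - p(22) - p(14)
= 851376628 + 761002156 - 541946240 - 431149389 + 241265379 + 169229875 - 72533807 - 44108109 + 13848650 + 7089500 - 1505499 - 614154 + 75175 + 21637 - 1002 - 135
= 952050665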